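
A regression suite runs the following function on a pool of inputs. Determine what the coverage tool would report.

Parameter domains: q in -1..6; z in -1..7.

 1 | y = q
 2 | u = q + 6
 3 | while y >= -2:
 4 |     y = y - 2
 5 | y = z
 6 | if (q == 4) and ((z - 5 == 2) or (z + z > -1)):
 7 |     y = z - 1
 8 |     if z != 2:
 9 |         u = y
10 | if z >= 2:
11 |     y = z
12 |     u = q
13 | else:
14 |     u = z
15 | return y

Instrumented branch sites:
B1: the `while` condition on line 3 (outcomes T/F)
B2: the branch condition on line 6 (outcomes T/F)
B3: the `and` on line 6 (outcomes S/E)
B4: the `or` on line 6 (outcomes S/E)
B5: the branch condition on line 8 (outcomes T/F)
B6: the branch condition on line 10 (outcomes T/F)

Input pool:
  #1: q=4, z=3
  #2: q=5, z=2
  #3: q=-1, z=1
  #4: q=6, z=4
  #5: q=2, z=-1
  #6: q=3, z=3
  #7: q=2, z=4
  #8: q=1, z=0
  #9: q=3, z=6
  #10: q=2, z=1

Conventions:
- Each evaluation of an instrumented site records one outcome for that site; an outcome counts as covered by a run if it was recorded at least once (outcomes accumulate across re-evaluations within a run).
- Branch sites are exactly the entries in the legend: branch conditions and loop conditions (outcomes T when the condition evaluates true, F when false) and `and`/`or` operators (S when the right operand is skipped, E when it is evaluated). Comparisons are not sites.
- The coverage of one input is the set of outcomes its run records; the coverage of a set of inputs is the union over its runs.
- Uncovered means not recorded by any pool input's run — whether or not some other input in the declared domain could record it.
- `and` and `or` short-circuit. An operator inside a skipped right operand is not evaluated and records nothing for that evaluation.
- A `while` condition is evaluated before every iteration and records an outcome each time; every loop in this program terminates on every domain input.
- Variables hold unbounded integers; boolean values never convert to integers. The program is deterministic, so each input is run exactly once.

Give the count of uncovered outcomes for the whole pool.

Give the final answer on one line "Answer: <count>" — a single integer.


#1 (q=4, z=3) -> B1->T, B1->T, B1->T, B1->T, B1->F, B3->E, B4->E, B2->T, B5->T, B6->T; covered: B1=T, B1=F, B2=T, B3=E, B4=E, B5=T, B6=T
#2 (q=5, z=2) -> B1->T, B1->T, B1->T, B1->T, B1->F, B3->S, B2->F, B6->T; covered: B1=T, B1=F, B2=F, B3=S, B6=T
#3 (q=-1, z=1) -> B1->T, B1->F, B3->S, B2->F, B6->F; covered: B1=T, B1=F, B2=F, B3=S, B6=F
#4 (q=6, z=4) -> B1->T, B1->T, B1->T, B1->T, B1->T, B1->F, B3->S, B2->F, B6->T; covered: B1=T, B1=F, B2=F, B3=S, B6=T
#5 (q=2, z=-1) -> B1->T, B1->T, B1->T, B1->F, B3->S, B2->F, B6->F; covered: B1=T, B1=F, B2=F, B3=S, B6=F
#6 (q=3, z=3) -> B1->T, B1->T, B1->T, B1->F, B3->S, B2->F, B6->T; covered: B1=T, B1=F, B2=F, B3=S, B6=T
#7 (q=2, z=4) -> B1->T, B1->T, B1->T, B1->F, B3->S, B2->F, B6->T; covered: B1=T, B1=F, B2=F, B3=S, B6=T
#8 (q=1, z=0) -> B1->T, B1->T, B1->F, B3->S, B2->F, B6->F; covered: B1=T, B1=F, B2=F, B3=S, B6=F
#9 (q=3, z=6) -> B1->T, B1->T, B1->T, B1->F, B3->S, B2->F, B6->T; covered: B1=T, B1=F, B2=F, B3=S, B6=T
#10 (q=2, z=1) -> B1->T, B1->T, B1->T, B1->F, B3->S, B2->F, B6->F; covered: B1=T, B1=F, B2=F, B3=S, B6=F
union over the pool: B1=T, B1=F, B2=T, B2=F, B3=S, B3=E, B4=E, B5=T, B6=T, B6=F
uncovered (2 of 12): B4=S, B5=F
Answer: 2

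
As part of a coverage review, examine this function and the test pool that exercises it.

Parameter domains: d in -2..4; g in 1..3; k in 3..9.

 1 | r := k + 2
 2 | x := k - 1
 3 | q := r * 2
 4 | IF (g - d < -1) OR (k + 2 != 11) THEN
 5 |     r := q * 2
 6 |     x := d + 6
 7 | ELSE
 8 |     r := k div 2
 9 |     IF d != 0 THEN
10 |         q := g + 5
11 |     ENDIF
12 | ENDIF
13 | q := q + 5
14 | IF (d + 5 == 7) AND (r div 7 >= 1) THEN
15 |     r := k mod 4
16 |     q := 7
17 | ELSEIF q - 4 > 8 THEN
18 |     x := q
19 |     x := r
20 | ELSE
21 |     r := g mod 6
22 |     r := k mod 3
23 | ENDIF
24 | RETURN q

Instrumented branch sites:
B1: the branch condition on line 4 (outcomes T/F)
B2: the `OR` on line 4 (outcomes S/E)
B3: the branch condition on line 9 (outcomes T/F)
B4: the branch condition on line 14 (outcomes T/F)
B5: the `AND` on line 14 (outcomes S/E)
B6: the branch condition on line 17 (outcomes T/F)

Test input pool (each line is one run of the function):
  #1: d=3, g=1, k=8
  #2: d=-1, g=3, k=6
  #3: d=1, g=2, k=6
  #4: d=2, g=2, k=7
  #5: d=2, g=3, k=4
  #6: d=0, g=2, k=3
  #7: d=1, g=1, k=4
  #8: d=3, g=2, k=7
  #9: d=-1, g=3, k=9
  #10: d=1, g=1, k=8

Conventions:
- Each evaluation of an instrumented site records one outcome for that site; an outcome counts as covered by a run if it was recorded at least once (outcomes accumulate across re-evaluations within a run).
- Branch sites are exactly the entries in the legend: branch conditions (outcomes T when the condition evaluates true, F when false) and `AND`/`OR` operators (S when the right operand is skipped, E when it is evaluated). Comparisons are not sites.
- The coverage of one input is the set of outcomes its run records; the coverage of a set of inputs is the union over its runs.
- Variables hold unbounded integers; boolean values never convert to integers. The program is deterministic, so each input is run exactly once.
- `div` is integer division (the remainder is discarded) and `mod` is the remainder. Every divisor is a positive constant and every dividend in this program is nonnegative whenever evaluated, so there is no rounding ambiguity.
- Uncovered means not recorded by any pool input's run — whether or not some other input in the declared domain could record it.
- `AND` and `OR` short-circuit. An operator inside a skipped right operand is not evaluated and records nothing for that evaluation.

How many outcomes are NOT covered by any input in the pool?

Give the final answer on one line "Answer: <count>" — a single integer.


run #1 (d=3, g=1, k=8) records B1=T, B2=S, B4=F, B5=S, B6=T
run #2 (d=-1, g=3, k=6) records B1=T, B2=E, B4=F, B5=S, B6=T
run #3 (d=1, g=2, k=6) records B1=T, B2=E, B4=F, B5=S, B6=T
run #4 (d=2, g=2, k=7) records B1=T, B2=E, B4=T, B5=E
run #5 (d=2, g=3, k=4) records B1=T, B2=E, B4=T, B5=E
run #6 (d=0, g=2, k=3) records B1=T, B2=E, B4=F, B5=S, B6=T
run #7 (d=1, g=1, k=4) records B1=T, B2=E, B4=F, B5=S, B6=T
run #8 (d=3, g=2, k=7) records B1=T, B2=E, B4=F, B5=S, B6=T
run #9 (d=-1, g=3, k=9) records B1=F, B2=E, B3=T, B4=F, B5=S, B6=T
run #10 (d=1, g=1, k=8) records B1=T, B2=E, B4=F, B5=S, B6=T
union over the pool: B1=T, B1=F, B2=S, B2=E, B3=T, B4=T, B4=F, B5=S, B5=E, B6=T
uncovered (2 of 12): B3=F, B6=F
Answer: 2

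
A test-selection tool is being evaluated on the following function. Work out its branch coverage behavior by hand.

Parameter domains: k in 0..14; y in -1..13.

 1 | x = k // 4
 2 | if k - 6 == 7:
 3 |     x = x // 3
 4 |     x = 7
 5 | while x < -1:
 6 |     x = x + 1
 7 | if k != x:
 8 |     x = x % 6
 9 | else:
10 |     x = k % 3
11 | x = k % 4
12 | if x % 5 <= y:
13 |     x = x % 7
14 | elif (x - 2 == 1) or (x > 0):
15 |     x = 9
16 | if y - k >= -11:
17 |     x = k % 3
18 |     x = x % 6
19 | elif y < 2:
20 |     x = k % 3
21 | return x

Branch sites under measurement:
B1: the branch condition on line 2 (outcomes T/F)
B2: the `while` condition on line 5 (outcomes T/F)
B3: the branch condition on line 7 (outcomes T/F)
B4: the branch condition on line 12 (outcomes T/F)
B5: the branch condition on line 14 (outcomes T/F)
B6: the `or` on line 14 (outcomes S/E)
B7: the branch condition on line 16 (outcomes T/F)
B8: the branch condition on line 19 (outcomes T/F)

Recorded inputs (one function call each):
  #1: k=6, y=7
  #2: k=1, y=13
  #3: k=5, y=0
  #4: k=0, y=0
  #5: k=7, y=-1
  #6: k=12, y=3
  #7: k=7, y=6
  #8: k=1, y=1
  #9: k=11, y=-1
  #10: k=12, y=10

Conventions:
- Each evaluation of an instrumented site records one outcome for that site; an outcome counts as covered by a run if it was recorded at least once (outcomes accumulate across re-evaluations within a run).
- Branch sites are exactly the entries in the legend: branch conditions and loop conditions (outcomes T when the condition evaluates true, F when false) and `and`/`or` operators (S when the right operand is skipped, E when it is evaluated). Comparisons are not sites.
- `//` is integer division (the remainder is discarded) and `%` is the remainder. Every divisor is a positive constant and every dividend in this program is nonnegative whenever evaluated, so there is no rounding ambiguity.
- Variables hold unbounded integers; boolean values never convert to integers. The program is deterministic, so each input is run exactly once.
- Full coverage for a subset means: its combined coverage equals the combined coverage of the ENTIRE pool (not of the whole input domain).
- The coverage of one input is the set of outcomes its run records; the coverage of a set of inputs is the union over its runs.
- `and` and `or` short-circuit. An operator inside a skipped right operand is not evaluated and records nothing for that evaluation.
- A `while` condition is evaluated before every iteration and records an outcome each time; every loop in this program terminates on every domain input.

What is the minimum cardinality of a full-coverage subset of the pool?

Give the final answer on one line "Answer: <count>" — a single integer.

#1 (k=6, y=7) -> covered: B1=F, B2=F, B3=T, B4=T, B7=T
#2 (k=1, y=13) -> covered: B1=F, B2=F, B3=T, B4=T, B7=T
#3 (k=5, y=0) -> covered: B1=F, B2=F, B3=T, B4=F, B5=T, B6=E, B7=T
#4 (k=0, y=0) -> covered: B1=F, B2=F, B3=F, B4=T, B7=T
#5 (k=7, y=-1) -> covered: B1=F, B2=F, B3=T, B4=F, B5=T, B6=S, B7=T
#6 (k=12, y=3) -> covered: B1=F, B2=F, B3=T, B4=T, B7=T
#7 (k=7, y=6) -> covered: B1=F, B2=F, B3=T, B4=T, B7=T
#8 (k=1, y=1) -> covered: B1=F, B2=F, B3=T, B4=T, B7=T
#9 (k=11, y=-1) -> covered: B1=F, B2=F, B3=T, B4=F, B5=T, B6=S, B7=F, B8=T
#10 (k=12, y=10) -> covered: B1=F, B2=F, B3=T, B4=T, B7=T
pool-wide coverage (12 outcomes): B1=F, B2=F, B3=T, B3=F, B4=T, B4=F, B5=T, B6=S, B6=E, B7=T, B7=F, B8=T
every size-1 subset falls short of the 12 outcomes (best: 8/12)
every size-2 subset falls short of the 12 outcomes (best: 11/12)
size 3: inputs {3, 4, 9} cover all 12 outcomes, and no lexicographically smaller subset of this size does

Answer: 3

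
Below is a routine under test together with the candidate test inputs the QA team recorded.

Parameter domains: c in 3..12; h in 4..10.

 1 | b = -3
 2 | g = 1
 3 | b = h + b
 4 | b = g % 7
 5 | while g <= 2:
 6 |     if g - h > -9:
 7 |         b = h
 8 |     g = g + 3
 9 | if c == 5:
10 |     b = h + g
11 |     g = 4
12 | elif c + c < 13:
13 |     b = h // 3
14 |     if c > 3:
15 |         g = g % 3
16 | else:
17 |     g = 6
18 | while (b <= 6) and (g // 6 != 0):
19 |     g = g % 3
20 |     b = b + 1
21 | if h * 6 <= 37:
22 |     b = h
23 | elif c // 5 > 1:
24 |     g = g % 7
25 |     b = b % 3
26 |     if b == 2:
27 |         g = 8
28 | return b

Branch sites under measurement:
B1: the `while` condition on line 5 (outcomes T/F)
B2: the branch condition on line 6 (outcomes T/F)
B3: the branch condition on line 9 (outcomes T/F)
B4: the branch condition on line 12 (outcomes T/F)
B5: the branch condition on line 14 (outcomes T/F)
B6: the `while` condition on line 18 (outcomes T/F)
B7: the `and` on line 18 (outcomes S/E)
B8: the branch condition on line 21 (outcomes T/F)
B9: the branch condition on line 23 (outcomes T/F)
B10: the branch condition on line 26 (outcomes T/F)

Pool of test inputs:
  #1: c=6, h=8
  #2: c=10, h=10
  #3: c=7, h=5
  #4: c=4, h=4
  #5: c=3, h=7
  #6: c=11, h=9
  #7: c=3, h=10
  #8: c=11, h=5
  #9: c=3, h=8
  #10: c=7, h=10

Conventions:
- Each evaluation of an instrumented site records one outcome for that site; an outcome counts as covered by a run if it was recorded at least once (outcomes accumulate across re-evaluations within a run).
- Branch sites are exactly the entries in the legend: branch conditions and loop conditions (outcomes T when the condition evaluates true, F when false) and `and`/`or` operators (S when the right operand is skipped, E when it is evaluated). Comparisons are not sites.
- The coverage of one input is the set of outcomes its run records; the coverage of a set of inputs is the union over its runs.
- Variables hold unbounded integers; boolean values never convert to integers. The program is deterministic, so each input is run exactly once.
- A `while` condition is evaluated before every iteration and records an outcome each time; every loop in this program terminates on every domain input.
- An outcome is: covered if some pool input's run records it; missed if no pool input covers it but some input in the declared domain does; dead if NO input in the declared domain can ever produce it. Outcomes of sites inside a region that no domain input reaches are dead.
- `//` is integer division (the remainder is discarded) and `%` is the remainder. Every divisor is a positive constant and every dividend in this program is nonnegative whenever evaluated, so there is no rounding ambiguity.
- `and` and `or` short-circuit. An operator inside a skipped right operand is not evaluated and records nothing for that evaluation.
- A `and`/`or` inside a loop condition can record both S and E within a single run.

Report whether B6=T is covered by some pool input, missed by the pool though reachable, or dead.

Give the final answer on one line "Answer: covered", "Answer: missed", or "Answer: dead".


B6=T is recorded by pool input(s) 2, 3, 8, 10 -> covered
Answer: covered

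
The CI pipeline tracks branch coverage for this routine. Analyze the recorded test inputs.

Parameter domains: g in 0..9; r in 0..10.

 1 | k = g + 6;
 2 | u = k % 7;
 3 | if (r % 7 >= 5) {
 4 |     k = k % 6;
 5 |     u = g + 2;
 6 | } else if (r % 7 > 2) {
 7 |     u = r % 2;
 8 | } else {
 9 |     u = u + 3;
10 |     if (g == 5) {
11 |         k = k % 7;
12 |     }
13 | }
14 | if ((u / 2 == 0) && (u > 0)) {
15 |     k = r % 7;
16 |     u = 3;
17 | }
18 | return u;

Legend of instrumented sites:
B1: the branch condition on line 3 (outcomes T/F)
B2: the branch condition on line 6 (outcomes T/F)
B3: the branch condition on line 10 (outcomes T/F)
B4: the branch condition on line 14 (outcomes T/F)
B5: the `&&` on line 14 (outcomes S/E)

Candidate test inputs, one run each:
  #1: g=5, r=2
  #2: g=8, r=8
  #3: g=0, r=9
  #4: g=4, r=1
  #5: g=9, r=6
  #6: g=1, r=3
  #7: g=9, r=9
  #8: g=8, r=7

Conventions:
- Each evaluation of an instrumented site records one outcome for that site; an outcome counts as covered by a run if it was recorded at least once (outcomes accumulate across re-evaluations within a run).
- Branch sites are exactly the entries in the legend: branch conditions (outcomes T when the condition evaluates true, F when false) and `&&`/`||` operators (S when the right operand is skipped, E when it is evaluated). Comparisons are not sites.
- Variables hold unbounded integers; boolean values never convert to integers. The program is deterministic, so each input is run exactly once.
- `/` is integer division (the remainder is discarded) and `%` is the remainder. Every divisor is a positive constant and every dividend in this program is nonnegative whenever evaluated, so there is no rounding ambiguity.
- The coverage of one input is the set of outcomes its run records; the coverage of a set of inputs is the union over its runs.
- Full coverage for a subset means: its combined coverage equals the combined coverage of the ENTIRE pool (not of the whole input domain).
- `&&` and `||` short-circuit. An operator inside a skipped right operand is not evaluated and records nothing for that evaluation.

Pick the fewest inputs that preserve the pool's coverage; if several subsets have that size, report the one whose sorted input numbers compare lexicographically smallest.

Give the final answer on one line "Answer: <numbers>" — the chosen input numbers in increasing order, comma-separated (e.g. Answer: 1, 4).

#1 (g=5, r=2) -> B1->F, B2->F, B3->T, B5->S, B4->F; covered: B1=F, B2=F, B3=T, B4=F, B5=S
#2 (g=8, r=8) -> B1->F, B2->F, B3->F, B5->S, B4->F; covered: B1=F, B2=F, B3=F, B4=F, B5=S
#3 (g=0, r=9) -> B1->F, B2->F, B3->F, B5->S, B4->F; covered: B1=F, B2=F, B3=F, B4=F, B5=S
#4 (g=4, r=1) -> B1->F, B2->F, B3->F, B5->S, B4->F; covered: B1=F, B2=F, B3=F, B4=F, B5=S
#5 (g=9, r=6) -> B1->T, B5->S, B4->F; covered: B1=T, B4=F, B5=S
#6 (g=1, r=3) -> B1->F, B2->T, B5->E, B4->T; covered: B1=F, B2=T, B4=T, B5=E
#7 (g=9, r=9) -> B1->F, B2->F, B3->F, B5->S, B4->F; covered: B1=F, B2=F, B3=F, B4=F, B5=S
#8 (g=8, r=7) -> B1->F, B2->F, B3->F, B5->S, B4->F; covered: B1=F, B2=F, B3=F, B4=F, B5=S
together the pool reaches 10 outcomes: B1=T, B1=F, B2=T, B2=F, B3=T, B3=F, B4=T, B4=F, B5=S, B5=E
every size-1 subset falls short of the 10 outcomes (best: 5/10)
every size-2 subset falls short of the 10 outcomes (best: 8/10)
every size-3 subset falls short of the 10 outcomes (best: 9/10)
size 4: inputs {1, 2, 5, 6} cover all 10 outcomes, and no lexicographically smaller subset of this size does

Answer: 1, 2, 5, 6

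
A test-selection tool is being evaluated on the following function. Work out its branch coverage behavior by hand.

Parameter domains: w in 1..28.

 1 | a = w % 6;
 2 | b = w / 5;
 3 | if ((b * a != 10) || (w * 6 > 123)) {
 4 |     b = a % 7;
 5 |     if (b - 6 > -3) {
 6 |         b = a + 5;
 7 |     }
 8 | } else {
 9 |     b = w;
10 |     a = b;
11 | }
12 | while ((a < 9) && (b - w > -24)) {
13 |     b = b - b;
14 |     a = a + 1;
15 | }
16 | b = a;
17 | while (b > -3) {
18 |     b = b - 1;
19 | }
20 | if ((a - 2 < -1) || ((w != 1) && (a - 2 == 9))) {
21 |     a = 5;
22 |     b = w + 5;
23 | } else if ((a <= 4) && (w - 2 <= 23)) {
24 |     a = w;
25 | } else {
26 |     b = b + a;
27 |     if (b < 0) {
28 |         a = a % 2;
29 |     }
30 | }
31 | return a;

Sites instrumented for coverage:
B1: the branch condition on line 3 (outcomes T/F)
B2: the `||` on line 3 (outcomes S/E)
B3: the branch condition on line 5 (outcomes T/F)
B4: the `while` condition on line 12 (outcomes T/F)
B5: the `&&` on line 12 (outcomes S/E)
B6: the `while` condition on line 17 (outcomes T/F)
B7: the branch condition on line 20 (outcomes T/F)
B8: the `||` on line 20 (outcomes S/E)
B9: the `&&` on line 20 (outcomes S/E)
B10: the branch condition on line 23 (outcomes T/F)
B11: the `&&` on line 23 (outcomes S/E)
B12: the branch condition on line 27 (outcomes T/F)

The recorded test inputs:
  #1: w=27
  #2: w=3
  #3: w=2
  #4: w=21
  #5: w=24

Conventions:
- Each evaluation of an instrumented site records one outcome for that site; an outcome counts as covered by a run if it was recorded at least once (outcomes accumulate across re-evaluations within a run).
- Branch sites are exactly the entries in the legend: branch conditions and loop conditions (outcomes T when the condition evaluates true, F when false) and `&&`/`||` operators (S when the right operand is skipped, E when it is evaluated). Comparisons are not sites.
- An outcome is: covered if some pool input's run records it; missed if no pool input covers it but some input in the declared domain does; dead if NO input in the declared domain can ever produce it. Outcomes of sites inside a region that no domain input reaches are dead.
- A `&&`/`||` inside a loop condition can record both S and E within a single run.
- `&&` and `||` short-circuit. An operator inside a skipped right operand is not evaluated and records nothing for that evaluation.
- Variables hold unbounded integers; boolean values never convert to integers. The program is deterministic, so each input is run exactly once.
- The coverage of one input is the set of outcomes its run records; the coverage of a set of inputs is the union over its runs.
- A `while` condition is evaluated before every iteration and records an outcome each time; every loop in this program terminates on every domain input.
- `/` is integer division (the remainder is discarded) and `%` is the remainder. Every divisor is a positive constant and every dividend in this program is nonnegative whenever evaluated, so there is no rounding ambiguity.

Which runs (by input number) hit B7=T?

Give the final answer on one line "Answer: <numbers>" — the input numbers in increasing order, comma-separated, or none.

input #1 (w=27): does not produce B7=T
input #2 (w=3): does not produce B7=T
input #3 (w=2): does not produce B7=T
input #4 (w=21): does not produce B7=T
input #5 (w=24): produces B7=T

Answer: 5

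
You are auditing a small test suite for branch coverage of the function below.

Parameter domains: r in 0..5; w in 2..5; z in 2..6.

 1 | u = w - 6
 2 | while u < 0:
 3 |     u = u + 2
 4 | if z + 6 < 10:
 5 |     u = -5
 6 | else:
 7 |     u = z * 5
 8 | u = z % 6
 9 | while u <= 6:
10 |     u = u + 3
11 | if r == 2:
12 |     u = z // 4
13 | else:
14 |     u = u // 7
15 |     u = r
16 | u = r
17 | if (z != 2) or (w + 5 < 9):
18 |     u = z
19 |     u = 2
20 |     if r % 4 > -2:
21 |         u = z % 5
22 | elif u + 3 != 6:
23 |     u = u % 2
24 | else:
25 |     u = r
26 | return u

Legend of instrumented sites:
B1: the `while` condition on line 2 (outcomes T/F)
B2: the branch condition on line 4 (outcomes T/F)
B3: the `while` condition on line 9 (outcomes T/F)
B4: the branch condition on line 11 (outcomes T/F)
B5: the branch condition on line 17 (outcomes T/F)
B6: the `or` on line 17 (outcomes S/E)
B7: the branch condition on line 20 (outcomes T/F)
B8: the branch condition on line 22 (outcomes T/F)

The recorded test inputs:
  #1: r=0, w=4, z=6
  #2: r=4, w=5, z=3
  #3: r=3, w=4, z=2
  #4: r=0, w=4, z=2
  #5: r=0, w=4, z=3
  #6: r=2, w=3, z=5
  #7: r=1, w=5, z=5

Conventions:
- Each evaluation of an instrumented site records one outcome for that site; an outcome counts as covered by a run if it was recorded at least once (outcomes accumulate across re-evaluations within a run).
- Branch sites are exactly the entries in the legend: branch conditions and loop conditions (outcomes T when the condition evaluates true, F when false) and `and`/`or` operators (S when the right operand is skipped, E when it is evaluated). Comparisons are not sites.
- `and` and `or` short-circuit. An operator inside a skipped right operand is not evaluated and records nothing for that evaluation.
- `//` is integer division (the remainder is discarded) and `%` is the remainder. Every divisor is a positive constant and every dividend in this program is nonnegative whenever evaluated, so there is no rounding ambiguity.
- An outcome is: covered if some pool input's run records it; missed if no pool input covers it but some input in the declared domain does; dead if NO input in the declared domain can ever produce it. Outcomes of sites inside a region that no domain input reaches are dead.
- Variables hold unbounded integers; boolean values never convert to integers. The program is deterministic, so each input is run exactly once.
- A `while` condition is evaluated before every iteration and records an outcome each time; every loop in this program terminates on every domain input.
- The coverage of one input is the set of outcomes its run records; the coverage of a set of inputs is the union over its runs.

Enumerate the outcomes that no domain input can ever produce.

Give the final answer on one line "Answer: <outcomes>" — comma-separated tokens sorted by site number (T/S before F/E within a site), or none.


checking every outcome against all 120 domain inputs:
  B7=F: unreachable across the whole domain -> dead
  reachable outcomes have witnesses, e.g. B1=T (e.g. r=0, w=2, z=2), B1=F (e.g. r=0, w=2, z=2), B2=T (e.g. r=0, w=2, z=2), B2=F (e.g. r=0, w=2, z=4)
Answer: B7=F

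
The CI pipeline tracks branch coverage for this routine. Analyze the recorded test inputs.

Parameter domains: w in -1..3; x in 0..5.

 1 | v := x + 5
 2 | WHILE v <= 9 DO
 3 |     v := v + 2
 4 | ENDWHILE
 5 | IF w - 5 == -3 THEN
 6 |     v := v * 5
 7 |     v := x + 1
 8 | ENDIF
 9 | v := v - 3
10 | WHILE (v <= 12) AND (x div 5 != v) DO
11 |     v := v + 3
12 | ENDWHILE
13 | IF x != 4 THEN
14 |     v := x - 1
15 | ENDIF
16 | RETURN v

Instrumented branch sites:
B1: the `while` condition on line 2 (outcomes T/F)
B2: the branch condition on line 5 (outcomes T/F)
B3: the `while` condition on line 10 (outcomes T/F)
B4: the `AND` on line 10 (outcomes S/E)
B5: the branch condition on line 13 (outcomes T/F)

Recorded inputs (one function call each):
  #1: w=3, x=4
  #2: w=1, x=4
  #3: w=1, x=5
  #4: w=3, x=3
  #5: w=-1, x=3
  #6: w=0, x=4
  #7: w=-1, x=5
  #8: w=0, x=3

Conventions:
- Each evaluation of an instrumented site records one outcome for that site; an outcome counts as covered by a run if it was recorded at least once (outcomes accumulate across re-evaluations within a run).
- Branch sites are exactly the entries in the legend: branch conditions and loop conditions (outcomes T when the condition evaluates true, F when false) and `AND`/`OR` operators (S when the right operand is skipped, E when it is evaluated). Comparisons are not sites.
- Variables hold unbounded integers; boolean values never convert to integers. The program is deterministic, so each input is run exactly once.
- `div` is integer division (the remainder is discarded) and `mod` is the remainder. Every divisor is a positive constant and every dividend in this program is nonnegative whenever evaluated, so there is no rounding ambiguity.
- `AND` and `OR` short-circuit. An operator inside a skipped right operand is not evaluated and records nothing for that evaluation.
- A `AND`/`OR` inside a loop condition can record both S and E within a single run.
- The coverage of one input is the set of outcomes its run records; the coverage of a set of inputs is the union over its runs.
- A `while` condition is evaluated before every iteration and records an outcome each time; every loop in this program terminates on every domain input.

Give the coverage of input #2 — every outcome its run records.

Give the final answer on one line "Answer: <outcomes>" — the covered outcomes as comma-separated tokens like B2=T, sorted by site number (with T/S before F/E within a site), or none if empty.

Tracing the run of input #2 (w=1, x=4):
  B1->T, B1->F, B2->F, B4->E, B3->T, B4->E, B3->T, B4->S, B3->F, B5->F
distinct outcomes covered: B1=T, B1=F, B2=F, B3=T, B3=F, B4=S, B4=E, B5=F

Answer: B1=T, B1=F, B2=F, B3=T, B3=F, B4=S, B4=E, B5=F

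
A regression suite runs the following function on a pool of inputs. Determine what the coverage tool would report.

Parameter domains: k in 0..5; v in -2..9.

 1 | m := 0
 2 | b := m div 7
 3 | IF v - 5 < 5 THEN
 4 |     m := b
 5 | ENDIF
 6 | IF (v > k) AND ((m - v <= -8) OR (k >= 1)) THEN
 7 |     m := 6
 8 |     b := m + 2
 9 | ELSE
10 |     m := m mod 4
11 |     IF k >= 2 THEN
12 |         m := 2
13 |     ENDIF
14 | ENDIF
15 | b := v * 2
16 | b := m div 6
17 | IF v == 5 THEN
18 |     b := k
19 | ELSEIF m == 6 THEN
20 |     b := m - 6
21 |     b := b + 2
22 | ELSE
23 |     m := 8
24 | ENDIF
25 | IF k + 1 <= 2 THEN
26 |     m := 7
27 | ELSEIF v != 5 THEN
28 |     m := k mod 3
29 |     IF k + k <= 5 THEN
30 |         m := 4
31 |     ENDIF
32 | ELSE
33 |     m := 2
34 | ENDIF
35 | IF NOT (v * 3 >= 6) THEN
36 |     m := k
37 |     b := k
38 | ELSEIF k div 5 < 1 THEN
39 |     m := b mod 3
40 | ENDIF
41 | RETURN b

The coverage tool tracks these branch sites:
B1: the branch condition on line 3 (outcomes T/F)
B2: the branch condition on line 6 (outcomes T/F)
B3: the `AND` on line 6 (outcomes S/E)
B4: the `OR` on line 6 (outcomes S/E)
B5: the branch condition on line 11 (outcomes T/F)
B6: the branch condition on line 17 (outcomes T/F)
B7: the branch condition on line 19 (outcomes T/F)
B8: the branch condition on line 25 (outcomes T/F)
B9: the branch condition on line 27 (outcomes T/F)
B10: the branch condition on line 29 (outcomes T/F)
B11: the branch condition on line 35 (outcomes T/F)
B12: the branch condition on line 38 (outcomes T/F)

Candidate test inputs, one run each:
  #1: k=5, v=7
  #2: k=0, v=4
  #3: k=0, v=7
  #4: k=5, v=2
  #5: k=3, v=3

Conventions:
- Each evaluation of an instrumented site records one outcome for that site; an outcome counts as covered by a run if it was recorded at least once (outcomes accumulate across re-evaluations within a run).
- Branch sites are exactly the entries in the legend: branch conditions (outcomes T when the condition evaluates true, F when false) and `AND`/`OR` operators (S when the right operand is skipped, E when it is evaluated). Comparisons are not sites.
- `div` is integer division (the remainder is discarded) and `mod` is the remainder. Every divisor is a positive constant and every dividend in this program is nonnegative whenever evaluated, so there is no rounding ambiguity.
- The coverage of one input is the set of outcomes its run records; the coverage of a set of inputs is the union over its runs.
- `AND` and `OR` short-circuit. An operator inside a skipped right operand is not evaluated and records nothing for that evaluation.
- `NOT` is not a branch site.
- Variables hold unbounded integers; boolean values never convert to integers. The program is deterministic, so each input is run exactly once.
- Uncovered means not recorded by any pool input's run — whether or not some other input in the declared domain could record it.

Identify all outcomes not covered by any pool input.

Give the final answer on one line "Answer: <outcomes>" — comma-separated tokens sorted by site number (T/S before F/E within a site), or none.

run #1 (k=5, v=7) records B1=T, B2=T, B3=E, B4=E, B6=F, B7=T, B8=F, B9=T, B10=F, B11=F, B12=F
run #2 (k=0, v=4) records B1=T, B2=F, B3=E, B4=E, B5=F, B6=F, B7=F, B8=T, B11=F, B12=T
run #3 (k=0, v=7) records B1=T, B2=F, B3=E, B4=E, B5=F, B6=F, B7=F, B8=T, B11=F, B12=T
run #4 (k=5, v=2) records B1=T, B2=F, B3=S, B5=T, B6=F, B7=F, B8=F, B9=T, B10=F, B11=F, B12=F
run #5 (k=3, v=3) records B1=T, B2=F, B3=S, B5=T, B6=F, B7=F, B8=F, B9=T, B10=F, B11=F, B12=T
union over the pool: B1=T, B2=T, B2=F, B3=S, B3=E, B4=E, B5=T, B5=F, B6=F, B7=T, B7=F, B8=T, B8=F, B9=T, B10=F, B11=F, B12=T, B12=F
uncovered (6 of 24): B1=F, B4=S, B6=T, B9=F, B10=T, B11=T

Answer: B1=F, B4=S, B6=T, B9=F, B10=T, B11=T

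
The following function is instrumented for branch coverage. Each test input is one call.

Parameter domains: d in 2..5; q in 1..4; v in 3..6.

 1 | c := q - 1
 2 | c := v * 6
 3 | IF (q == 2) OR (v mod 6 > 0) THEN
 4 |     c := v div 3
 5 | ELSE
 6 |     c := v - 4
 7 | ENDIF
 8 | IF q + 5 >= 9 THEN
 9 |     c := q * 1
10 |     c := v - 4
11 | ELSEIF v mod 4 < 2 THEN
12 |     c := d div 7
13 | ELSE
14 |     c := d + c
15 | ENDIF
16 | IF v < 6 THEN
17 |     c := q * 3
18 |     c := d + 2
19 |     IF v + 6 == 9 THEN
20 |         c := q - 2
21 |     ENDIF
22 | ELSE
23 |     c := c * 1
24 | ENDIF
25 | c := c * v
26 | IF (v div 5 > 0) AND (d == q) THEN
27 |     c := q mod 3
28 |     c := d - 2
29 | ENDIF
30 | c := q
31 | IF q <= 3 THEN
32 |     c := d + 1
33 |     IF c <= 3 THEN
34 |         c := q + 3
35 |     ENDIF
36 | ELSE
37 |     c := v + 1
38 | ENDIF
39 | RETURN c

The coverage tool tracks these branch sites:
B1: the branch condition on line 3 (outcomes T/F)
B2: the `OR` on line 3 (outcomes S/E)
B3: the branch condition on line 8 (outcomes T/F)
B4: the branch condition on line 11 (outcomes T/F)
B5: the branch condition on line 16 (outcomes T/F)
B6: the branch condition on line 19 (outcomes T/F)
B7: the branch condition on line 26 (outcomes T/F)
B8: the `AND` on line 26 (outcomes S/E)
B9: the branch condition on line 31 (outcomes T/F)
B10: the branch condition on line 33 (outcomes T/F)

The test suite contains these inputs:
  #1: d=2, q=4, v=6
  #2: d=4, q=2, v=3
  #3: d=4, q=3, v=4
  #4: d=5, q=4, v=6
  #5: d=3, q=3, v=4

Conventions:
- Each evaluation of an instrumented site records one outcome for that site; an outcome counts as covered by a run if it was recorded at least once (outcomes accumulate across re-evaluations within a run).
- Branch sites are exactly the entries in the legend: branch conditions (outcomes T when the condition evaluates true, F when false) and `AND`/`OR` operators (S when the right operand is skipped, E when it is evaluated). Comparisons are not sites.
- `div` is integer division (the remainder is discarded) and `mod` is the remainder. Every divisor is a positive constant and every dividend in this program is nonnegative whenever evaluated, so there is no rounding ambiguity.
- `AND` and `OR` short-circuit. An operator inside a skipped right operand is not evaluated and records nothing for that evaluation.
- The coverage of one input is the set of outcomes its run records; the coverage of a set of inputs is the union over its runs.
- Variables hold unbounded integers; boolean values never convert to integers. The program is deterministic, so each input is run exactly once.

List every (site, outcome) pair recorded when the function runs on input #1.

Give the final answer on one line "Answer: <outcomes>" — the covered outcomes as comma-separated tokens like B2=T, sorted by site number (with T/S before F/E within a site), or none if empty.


Running input #1 (d=2, q=4, v=6), event by event:
  B2->E, B1->F, B3->T, B5->F, B8->E, B7->F, B9->F
distinct outcomes covered: B1=F, B2=E, B3=T, B5=F, B7=F, B8=E, B9=F
Answer: B1=F, B2=E, B3=T, B5=F, B7=F, B8=E, B9=F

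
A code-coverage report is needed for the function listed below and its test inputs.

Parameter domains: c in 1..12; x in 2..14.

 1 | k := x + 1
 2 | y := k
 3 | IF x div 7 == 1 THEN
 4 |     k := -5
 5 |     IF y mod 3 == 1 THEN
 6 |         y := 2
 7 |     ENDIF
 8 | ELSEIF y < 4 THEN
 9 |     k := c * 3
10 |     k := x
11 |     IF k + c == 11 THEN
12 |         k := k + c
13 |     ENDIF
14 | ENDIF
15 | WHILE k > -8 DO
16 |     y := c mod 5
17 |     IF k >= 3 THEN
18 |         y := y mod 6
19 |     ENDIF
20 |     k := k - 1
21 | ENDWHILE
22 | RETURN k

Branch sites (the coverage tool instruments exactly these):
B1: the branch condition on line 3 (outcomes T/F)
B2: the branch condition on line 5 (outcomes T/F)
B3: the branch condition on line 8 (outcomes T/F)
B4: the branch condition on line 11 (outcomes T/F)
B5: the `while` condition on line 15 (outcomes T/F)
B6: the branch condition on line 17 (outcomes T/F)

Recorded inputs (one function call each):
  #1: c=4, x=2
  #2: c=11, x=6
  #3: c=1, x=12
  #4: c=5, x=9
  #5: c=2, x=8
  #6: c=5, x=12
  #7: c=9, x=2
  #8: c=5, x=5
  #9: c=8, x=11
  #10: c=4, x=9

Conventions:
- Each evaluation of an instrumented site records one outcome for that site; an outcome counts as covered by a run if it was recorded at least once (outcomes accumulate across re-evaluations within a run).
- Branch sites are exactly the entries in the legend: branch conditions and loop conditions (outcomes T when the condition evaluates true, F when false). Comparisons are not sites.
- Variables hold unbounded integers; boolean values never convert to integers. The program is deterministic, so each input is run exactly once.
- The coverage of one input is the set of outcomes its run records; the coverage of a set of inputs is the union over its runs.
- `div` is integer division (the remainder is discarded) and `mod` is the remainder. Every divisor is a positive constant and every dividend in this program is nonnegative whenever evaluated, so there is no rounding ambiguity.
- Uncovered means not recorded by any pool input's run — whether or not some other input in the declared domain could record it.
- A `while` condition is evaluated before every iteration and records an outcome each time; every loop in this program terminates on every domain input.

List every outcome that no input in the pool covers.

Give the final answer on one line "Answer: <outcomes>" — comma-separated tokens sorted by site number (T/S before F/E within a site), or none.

test 1 (c=4, x=2) fires B1->F, B3->T, B4->F, B5->T, B6->F, B5->T, B6->F, B5->T, B6->F, B5->T, B6->F, B5->T, B6->F, B5->T, ...; hits B1=F, B3=T, B4=F, B5=T, B5=F, B6=F
test 2 (c=11, x=6) fires B1->F, B3->F, B5->T, B6->T, B5->T, B6->T, B5->T, B6->T, B5->T, B6->T, B5->T, B6->T, B5->T, B6->F, ...; hits B1=F, B3=F, B5=T, B5=F, B6=T, B6=F
test 3 (c=1, x=12) fires B1->T, B2->T, B5->T, B6->F, B5->T, B6->F, B5->T, B6->F, B5->F; hits B1=T, B2=T, B5=T, B5=F, B6=F
test 4 (c=5, x=9) fires B1->T, B2->T, B5->T, B6->F, B5->T, B6->F, B5->T, B6->F, B5->F; hits B1=T, B2=T, B5=T, B5=F, B6=F
test 5 (c=2, x=8) fires B1->T, B2->F, B5->T, B6->F, B5->T, B6->F, B5->T, B6->F, B5->F; hits B1=T, B2=F, B5=T, B5=F, B6=F
test 6 (c=5, x=12) fires B1->T, B2->T, B5->T, B6->F, B5->T, B6->F, B5->T, B6->F, B5->F; hits B1=T, B2=T, B5=T, B5=F, B6=F
test 7 (c=9, x=2) fires B1->F, B3->T, B4->T, B5->T, B6->T, B5->T, B6->T, B5->T, B6->T, B5->T, B6->T, B5->T, B6->T, B5->T, ...; hits B1=F, B3=T, B4=T, B5=T, B5=F, B6=T, B6=F
test 8 (c=5, x=5) fires B1->F, B3->F, B5->T, B6->T, B5->T, B6->T, B5->T, B6->T, B5->T, B6->T, B5->T, B6->F, B5->T, B6->F, ...; hits B1=F, B3=F, B5=T, B5=F, B6=T, B6=F
test 9 (c=8, x=11) fires B1->T, B2->F, B5->T, B6->F, B5->T, B6->F, B5->T, B6->F, B5->F; hits B1=T, B2=F, B5=T, B5=F, B6=F
test 10 (c=4, x=9) fires B1->T, B2->T, B5->T, B6->F, B5->T, B6->F, B5->T, B6->F, B5->F; hits B1=T, B2=T, B5=T, B5=F, B6=F
union over the pool: B1=T, B1=F, B2=T, B2=F, B3=T, B3=F, B4=T, B4=F, B5=T, B5=F, B6=T, B6=F
uncovered (0 of 12): none

Answer: none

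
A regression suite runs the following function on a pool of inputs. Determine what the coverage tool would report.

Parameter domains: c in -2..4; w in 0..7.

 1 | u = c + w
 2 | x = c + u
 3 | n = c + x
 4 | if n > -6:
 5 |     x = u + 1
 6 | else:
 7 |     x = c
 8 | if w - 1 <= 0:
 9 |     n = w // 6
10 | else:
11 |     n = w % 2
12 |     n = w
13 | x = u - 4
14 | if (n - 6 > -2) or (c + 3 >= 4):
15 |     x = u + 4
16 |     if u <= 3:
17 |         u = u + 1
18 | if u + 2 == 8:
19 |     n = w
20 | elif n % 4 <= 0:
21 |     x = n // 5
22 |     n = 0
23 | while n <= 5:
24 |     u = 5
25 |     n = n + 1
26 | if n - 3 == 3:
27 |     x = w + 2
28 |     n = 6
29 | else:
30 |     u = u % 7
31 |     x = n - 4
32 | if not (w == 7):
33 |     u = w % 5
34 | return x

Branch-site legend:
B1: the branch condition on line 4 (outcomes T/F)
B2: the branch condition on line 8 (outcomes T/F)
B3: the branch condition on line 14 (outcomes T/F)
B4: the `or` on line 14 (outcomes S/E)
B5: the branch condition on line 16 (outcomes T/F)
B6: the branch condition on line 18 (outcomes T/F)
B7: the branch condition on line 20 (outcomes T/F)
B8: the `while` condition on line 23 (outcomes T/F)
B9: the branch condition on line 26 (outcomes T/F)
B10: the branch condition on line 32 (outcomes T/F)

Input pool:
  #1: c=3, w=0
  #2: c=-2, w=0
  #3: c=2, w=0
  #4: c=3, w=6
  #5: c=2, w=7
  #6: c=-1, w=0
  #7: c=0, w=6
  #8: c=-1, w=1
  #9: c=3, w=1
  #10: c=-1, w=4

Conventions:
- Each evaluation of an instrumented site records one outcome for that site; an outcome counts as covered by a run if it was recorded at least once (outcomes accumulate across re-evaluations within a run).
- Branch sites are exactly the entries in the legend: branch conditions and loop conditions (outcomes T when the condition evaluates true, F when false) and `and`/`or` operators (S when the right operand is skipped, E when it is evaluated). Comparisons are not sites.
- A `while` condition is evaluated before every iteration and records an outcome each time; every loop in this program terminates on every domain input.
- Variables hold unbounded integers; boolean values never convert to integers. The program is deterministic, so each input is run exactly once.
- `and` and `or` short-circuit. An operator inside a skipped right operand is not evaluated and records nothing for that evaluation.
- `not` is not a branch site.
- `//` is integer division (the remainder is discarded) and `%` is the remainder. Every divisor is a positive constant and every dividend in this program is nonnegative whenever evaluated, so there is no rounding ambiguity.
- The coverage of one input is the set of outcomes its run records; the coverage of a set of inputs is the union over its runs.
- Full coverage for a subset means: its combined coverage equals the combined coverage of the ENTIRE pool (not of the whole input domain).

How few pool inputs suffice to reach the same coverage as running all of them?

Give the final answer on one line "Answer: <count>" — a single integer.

#1 (c=3, w=0) -> B1->T, B2->T, B4->E, B3->T, B5->T, B6->F, B7->T, B8->T, B8->T, B8->T, B8->T, B8->T, B8->T, B8->F, ...; covered: B1=T, B2=T, B3=T, B4=E, B5=T, B6=F, B7=T, B8=T, B8=F, B9=T, B10=T
#2 (c=-2, w=0) -> B1->F, B2->T, B4->E, B3->F, B6->F, B7->T, B8->T, B8->T, B8->T, B8->T, B8->T, B8->T, B8->F, B9->T, ...; covered: B1=F, B2=T, B3=F, B4=E, B6=F, B7=T, B8=T, B8=F, B9=T, B10=T
#3 (c=2, w=0) -> B1->T, B2->T, B4->E, B3->T, B5->T, B6->F, B7->T, B8->T, B8->T, B8->T, B8->T, B8->T, B8->T, B8->F, ...; covered: B1=T, B2=T, B3=T, B4=E, B5=T, B6=F, B7=T, B8=T, B8=F, B9=T, B10=T
#4 (c=3, w=6) -> B1->T, B2->F, B4->S, B3->T, B5->F, B6->F, B7->F, B8->F, B9->T, B10->T; covered: B1=T, B2=F, B3=T, B4=S, B5=F, B6=F, B7=F, B8=F, B9=T, B10=T
#5 (c=2, w=7) -> B1->T, B2->F, B4->S, B3->T, B5->F, B6->F, B7->F, B8->F, B9->F, B10->F; covered: B1=T, B2=F, B3=T, B4=S, B5=F, B6=F, B7=F, B8=F, B9=F, B10=F
#6 (c=-1, w=0) -> B1->T, B2->T, B4->E, B3->F, B6->F, B7->T, B8->T, B8->T, B8->T, B8->T, B8->T, B8->T, B8->F, B9->T, ...; covered: B1=T, B2=T, B3=F, B4=E, B6=F, B7=T, B8=T, B8=F, B9=T, B10=T
#7 (c=0, w=6) -> B1->T, B2->F, B4->S, B3->T, B5->F, B6->T, B8->F, B9->T, B10->T; covered: B1=T, B2=F, B3=T, B4=S, B5=F, B6=T, B8=F, B9=T, B10=T
#8 (c=-1, w=1) -> B1->T, B2->T, B4->E, B3->F, B6->F, B7->T, B8->T, B8->T, B8->T, B8->T, B8->T, B8->T, B8->F, B9->T, ...; covered: B1=T, B2=T, B3=F, B4=E, B6=F, B7=T, B8=T, B8=F, B9=T, B10=T
#9 (c=3, w=1) -> B1->T, B2->T, B4->E, B3->T, B5->F, B6->F, B7->T, B8->T, B8->T, B8->T, B8->T, B8->T, B8->T, B8->F, ...; covered: B1=T, B2=T, B3=T, B4=E, B5=F, B6=F, B7=T, B8=T, B8=F, B9=T, B10=T
#10 (c=-1, w=4) -> B1->T, B2->F, B4->E, B3->F, B6->F, B7->T, B8->T, B8->T, B8->T, B8->T, B8->T, B8->T, B8->F, B9->T, ...; covered: B1=T, B2=F, B3=F, B4=E, B6=F, B7=T, B8=T, B8=F, B9=T, B10=T
union over all inputs: B1=T, B1=F, B2=T, B2=F, B3=T, B3=F, B4=S, B4=E, B5=T, B5=F, B6=T, B6=F, B7=T, B7=F, B8=T, B8=F, B9=T, B9=F, B10=T, B10=F (20 outcomes)
every size-1 subset falls short of the 20 outcomes (best: 11/20)
every size-2 subset falls short of the 20 outcomes (best: 18/20)
every size-3 subset falls short of the 20 outcomes (best: 19/20)
inputs {1, 2, 5, 7} (size 4) cover everything; no size-4 subset with a lexicographically smaller index list covers all 20

Answer: 4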